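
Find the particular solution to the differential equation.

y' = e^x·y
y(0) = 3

General solution: y = Ce^(e^x)
Applying IC y(0) = 3:
Particular solution: y = 3e^(e^x - 1)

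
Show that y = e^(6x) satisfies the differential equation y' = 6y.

Verification:
y = e^(6x)
y' = 6e^(6x)
6y = 6e^(6x)
y' = 6y ✓

Yes, it is a solution.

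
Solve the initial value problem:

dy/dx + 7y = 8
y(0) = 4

General solution: y = 8/7 + Ce^(-7x)
Applying y(0) = 4: C = 4 - 8/7 = 20/7
Particular solution: y = 8/7 + (20/7)e^(-7x)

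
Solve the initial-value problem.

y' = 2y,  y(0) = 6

General solution: y = Ce^(2x)
Applying IC y(0) = 6:
Particular solution: y = 6e^(2x)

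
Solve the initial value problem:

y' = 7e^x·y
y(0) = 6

General solution: y = Ce^(7e^x)
Applying IC y(0) = 6:
Particular solution: y = 6e^(7(e^x - 1))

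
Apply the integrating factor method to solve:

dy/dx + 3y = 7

Using integrating factor method:

General solution: y = 7/3 + Ce^(-3x)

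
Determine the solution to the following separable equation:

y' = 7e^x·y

Separating variables and integrating:
ln|y| = 7e^x + C

General solution: y = Ce^(7e^x)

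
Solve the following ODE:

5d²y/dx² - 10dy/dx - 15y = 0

Characteristic equation: 5r² - 10r - 15 = 0
Divide by 5: r² - 2r - 3 = 0
Roots: r = 3, -1 (distinct real)
General solution: y = C₁e^(3x) + C₂e^(-x)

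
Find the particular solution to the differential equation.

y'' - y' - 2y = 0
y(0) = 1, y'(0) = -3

General solution: y = C₁e^(2x) + C₂e^(-x)
Applying ICs: C₁ = -2/3, C₂ = 5/3
Particular solution: y = -(2/3)e^(2x) + (5/3)e^(-x)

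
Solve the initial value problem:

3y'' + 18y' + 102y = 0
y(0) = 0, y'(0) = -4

General solution: y = e^(-3x)(C₁cos(5x) + C₂sin(5x))
Complex roots r = -3 ± 5i
Applying ICs: C₁ = 0, C₂ = -4/5
Particular solution: y = e^(-3x)(-(4/5)sin(5x))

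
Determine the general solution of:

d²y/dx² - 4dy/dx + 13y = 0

Characteristic equation: r² - 4r + 13 = 0
Roots: r = 2 ± 3i (complex conjugates)
General solution: y = e^(2x)(C₁cos(3x) + C₂sin(3x))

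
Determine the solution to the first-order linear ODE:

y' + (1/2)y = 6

Using integrating factor method:

General solution: y = 12 + Ce^(-x/2)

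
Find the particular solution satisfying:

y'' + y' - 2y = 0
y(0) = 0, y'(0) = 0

General solution: y = C₁e^x + C₂e^(-2x)
Applying ICs: C₁ = 0, C₂ = 0
Particular solution: y = 0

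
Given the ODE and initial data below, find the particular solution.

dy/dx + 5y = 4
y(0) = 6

General solution: y = 4/5 + Ce^(-5x)
Applying y(0) = 6: C = 6 - 4/5 = 26/5
Particular solution: y = 4/5 + (26/5)e^(-5x)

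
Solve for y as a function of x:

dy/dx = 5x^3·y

Separating variables and integrating:
ln|y| = 5x^4/4 + C

General solution: y = Ce^(5x^4/4)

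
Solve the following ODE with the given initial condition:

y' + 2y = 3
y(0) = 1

General solution: y = 3/2 + Ce^(-2x)
Applying y(0) = 1: C = 1 - 3/2 = -1/2
Particular solution: y = 3/2 - (1/2)e^(-2x)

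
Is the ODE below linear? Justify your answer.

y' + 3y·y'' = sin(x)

No. Nonlinear (y·y'' term)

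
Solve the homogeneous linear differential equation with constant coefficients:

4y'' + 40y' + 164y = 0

Characteristic equation: 4r² + 40r + 164 = 0
Divide by 4: r² + 10r + 41 = 0
Roots: r = -5 ± 4i (complex conjugates)
General solution: y = e^(-5x)(C₁cos(4x) + C₂sin(4x))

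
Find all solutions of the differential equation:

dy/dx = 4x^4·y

Separating variables and integrating:
ln|y| = 4x^5/5 + C

General solution: y = Ce^(4x^5/5)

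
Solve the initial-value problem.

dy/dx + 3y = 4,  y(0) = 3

General solution: y = 4/3 + Ce^(-3x)
Applying y(0) = 3: C = 3 - 4/3 = 5/3
Particular solution: y = 4/3 + (5/3)e^(-3x)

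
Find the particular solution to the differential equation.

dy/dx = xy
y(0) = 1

General solution: y = Ce^(x²/2)
Applying IC y(0) = 1:
Particular solution: y = e^(x²/2)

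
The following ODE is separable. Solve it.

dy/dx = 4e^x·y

Separating variables and integrating:
ln|y| = 4e^x + C

General solution: y = Ce^(4e^x)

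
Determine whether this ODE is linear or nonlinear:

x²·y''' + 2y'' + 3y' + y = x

Linear (y and its derivatives appear to the first power only, no products of y terms)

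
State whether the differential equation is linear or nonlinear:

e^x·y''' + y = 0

Linear (y and its derivatives appear to the first power only, no products of y terms)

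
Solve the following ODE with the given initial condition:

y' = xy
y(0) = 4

General solution: y = Ce^(x²/2)
Applying IC y(0) = 4:
Particular solution: y = 4e^(x²/2)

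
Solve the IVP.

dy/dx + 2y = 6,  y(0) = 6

General solution: y = 3 + Ce^(-2x)
Applying y(0) = 6: C = 6 - 3 = 3
Particular solution: y = 3 + 3e^(-2x)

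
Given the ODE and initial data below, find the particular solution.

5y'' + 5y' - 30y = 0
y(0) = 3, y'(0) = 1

General solution: y = C₁e^(2x) + C₂e^(-3x)
Applying ICs: C₁ = 2, C₂ = 1
Particular solution: y = 2e^(2x) + e^(-3x)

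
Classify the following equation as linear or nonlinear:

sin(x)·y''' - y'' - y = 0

Linear (y and its derivatives appear to the first power only, no products of y terms)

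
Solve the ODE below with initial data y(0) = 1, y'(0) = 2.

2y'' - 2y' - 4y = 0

General solution: y = C₁e^(2x) + C₂e^(-x)
Applying ICs: C₁ = 1, C₂ = 0
Particular solution: y = e^(2x)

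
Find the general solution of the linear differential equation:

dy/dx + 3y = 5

Using integrating factor method:

General solution: y = 5/3 + Ce^(-3x)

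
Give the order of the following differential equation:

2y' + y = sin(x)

The order is 1 (highest derivative is of order 1).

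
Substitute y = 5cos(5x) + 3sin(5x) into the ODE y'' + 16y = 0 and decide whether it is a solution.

Verification:
y'' = -125cos(5x) - 75sin(5x)
y'' + 16y ≠ 0 (frequency mismatch: got 25 instead of 16)

No, it is not a solution.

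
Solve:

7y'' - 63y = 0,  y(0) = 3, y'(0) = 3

General solution: y = C₁e^(3x) + C₂e^(-3x)
Applying ICs: C₁ = 2, C₂ = 1
Particular solution: y = 2e^(3x) + e^(-3x)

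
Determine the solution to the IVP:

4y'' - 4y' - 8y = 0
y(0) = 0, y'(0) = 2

General solution: y = C₁e^(2x) + C₂e^(-x)
Applying ICs: C₁ = 2/3, C₂ = -2/3
Particular solution: y = (2/3)e^(2x) - (2/3)e^(-x)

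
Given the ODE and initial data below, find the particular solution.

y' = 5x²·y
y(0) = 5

General solution: y = Ce^(5x³/3)
Applying IC y(0) = 5:
Particular solution: y = 5e^(5x³/3)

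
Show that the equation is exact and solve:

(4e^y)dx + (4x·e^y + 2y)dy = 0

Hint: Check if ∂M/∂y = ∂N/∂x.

Verify exactness: ∂M/∂y = ∂N/∂x ✓
Find F(x,y) such that ∂F/∂x = M, ∂F/∂y = N
Solution: 4x·e^y + y² = C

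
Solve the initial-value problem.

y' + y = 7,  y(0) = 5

General solution: y = 7 + Ce^(-x)
Applying y(0) = 5: C = 5 - 7 = -2
Particular solution: y = 7 - 2e^(-x)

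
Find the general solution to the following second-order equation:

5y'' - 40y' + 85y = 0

Characteristic equation: 5r² - 40r + 85 = 0
Divide by 5: r² - 8r + 17 = 0
Roots: r = 4 ± i (complex conjugates)
General solution: y = e^(4x)(C₁cos(x) + C₂sin(x))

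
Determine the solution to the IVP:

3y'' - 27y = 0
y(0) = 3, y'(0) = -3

General solution: y = C₁e^(3x) + C₂e^(-3x)
Applying ICs: C₁ = 1, C₂ = 2
Particular solution: y = e^(3x) + 2e^(-3x)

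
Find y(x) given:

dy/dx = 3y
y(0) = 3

General solution: y = Ce^(3x)
Applying IC y(0) = 3:
Particular solution: y = 3e^(3x)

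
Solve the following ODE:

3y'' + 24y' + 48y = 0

Characteristic equation: 3r² + 24r + 48 = 0
Divide by 3: r² + 8r + 16 = 0
Factored: (r + 4)² = 0
Repeated root: r = -4
General solution: y = (C₁ + C₂x)e^(-4x)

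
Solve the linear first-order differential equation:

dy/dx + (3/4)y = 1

Using integrating factor method:

General solution: y = 4/3 + Ce^(-3x/4)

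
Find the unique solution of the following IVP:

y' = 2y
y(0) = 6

General solution: y = Ce^(2x)
Applying IC y(0) = 6:
Particular solution: y = 6e^(2x)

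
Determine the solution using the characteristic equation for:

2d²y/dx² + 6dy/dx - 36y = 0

Characteristic equation: 2r² + 6r - 36 = 0
Divide by 2: r² + 3r - 18 = 0
Roots: r = 3, -6 (distinct real)
General solution: y = C₁e^(3x) + C₂e^(-6x)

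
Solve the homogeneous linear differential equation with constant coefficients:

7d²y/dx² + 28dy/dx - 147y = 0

Characteristic equation: 7r² + 28r - 147 = 0
Divide by 7: r² + 4r - 21 = 0
Roots: r = 3, -7 (distinct real)
General solution: y = C₁e^(3x) + C₂e^(-7x)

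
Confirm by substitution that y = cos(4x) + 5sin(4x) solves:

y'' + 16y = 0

Verification:
y'' = -16cos(4x) - 80sin(4x)
y'' + 16y = 0 ✓

Yes, it is a solution.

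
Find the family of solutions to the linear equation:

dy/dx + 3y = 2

Using integrating factor method:

General solution: y = 2/3 + Ce^(-3x)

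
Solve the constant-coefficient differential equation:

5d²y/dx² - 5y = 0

Characteristic equation: 5r² - 5 = 0
Divide by 5: r² - 1 = 0
Roots: r = 1, -1 (distinct real)
General solution: y = C₁e^x + C₂e^(-x)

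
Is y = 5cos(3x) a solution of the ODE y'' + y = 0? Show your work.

Verification:
y'' = -45cos(3x)
y'' + y ≠ 0 (frequency mismatch: got 9 instead of 1)

No, it is not a solution.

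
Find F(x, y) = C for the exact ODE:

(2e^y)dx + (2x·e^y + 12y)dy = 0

Verify exactness: ∂M/∂y = ∂N/∂x ✓
Find F(x,y) such that ∂F/∂x = M, ∂F/∂y = N
Solution: 2x·e^y + 6y² = C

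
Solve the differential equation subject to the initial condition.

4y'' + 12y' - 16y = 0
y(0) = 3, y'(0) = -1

General solution: y = C₁e^x + C₂e^(-4x)
Applying ICs: C₁ = 11/5, C₂ = 4/5
Particular solution: y = (11/5)e^x + (4/5)e^(-4x)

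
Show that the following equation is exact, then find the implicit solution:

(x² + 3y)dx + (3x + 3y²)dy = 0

Verify exactness: ∂M/∂y = ∂N/∂x ✓
Find F(x,y) such that ∂F/∂x = M, ∂F/∂y = N
Solution: x³/3 + 3xy + y³ = C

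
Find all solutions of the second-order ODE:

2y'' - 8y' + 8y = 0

Characteristic equation: 2r² - 8r + 8 = 0
Divide by 2: r² - 4r + 4 = 0
Factored: (r - 2)² = 0
Repeated root: r = 2
General solution: y = (C₁ + C₂x)e^(2x)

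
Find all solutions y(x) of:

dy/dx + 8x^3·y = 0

Using integrating factor method:

General solution: y = Ce^(-2x^4)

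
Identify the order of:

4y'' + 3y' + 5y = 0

The order is 2 (highest derivative is of order 2).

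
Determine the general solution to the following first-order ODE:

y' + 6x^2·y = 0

Using integrating factor method:

General solution: y = Ce^(-2x^3)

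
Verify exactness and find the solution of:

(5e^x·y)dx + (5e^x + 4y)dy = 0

Verify exactness: ∂M/∂y = ∂N/∂x ✓
Find F(x,y) such that ∂F/∂x = M, ∂F/∂y = N
Solution: 5e^x·y + 2y² = C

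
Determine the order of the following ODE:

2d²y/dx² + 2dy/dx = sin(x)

The order is 2 (highest derivative is of order 2).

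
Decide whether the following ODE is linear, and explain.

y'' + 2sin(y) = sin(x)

Nonlinear (sin(y) is nonlinear in y)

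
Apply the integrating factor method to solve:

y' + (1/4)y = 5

Using integrating factor method:

General solution: y = 20 + Ce^(-x/4)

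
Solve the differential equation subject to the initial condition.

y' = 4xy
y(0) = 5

General solution: y = Ce^(2x²)
Applying IC y(0) = 5:
Particular solution: y = 5e^(2x²)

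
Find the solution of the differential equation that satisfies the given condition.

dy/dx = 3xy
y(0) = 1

General solution: y = Ce^(3x²/2)
Applying IC y(0) = 1:
Particular solution: y = e^(3x²/2)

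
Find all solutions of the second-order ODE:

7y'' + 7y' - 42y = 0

Characteristic equation: 7r² + 7r - 42 = 0
Divide by 7: r² + r - 6 = 0
Roots: r = 2, -3 (distinct real)
General solution: y = C₁e^(2x) + C₂e^(-3x)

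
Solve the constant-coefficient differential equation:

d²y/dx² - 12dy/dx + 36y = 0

Characteristic equation: r² - 12r + 36 = 0
Factored: (r - 6)² = 0
Repeated root: r = 6
General solution: y = (C₁ + C₂x)e^(6x)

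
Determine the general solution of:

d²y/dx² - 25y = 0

Characteristic equation: r² - 25 = 0
Roots: r = 5, -5 (distinct real)
General solution: y = C₁e^(5x) + C₂e^(-5x)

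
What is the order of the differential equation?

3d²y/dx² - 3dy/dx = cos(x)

The order is 2 (highest derivative is of order 2).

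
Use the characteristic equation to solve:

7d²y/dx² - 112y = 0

Characteristic equation: 7r² - 112 = 0
Divide by 7: r² - 16 = 0
Roots: r = 4, -4 (distinct real)
General solution: y = C₁e^(4x) + C₂e^(-4x)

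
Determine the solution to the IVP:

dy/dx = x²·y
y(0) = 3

General solution: y = Ce^(x³/3)
Applying IC y(0) = 3:
Particular solution: y = 3e^(x³/3)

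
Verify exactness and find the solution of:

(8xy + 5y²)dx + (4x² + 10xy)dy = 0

Verify exactness: ∂M/∂y = ∂N/∂x ✓
Find F(x,y) such that ∂F/∂x = M, ∂F/∂y = N
Solution: 4x²y + 5xy² = C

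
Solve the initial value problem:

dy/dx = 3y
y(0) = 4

General solution: y = Ce^(3x)
Applying IC y(0) = 4:
Particular solution: y = 4e^(3x)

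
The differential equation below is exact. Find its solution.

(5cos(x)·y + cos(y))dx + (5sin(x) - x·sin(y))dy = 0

Verify exactness: ∂M/∂y = ∂N/∂x ✓
Find F(x,y) such that ∂F/∂x = M, ∂F/∂y = N
Solution: 5sin(x)·y + x·cos(y) = C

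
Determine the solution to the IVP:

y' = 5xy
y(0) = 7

General solution: y = Ce^(5x²/2)
Applying IC y(0) = 7:
Particular solution: y = 7e^(5x²/2)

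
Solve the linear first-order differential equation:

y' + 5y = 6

Using integrating factor method:

General solution: y = 6/5 + Ce^(-5x)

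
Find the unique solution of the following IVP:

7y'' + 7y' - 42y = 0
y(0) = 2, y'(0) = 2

General solution: y = C₁e^(2x) + C₂e^(-3x)
Applying ICs: C₁ = 8/5, C₂ = 2/5
Particular solution: y = (8/5)e^(2x) + (2/5)e^(-3x)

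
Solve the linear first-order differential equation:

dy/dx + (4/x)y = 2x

Using integrating factor method:

General solution: y = (1/3)x^2 + Cx^(-4)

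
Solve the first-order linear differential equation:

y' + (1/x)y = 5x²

Using integrating factor method:

General solution: y = (5/4)x^3 + C/x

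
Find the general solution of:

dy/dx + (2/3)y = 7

Using integrating factor method:

General solution: y = 21/2 + Ce^(-2x/3)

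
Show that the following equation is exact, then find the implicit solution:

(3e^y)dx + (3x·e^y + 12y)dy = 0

Verify exactness: ∂M/∂y = ∂N/∂x ✓
Find F(x,y) such that ∂F/∂x = M, ∂F/∂y = N
Solution: 3x·e^y + 6y² = C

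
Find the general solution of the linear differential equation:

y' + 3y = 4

Using integrating factor method:

General solution: y = 4/3 + Ce^(-3x)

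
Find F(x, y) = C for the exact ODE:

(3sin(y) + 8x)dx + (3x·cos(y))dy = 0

Verify exactness: ∂M/∂y = ∂N/∂x ✓
Find F(x,y) such that ∂F/∂x = M, ∂F/∂y = N
Solution: 3x·sin(y) + 4x² = C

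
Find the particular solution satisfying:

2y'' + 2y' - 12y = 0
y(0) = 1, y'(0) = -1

General solution: y = C₁e^(2x) + C₂e^(-3x)
Applying ICs: C₁ = 2/5, C₂ = 3/5
Particular solution: y = (2/5)e^(2x) + (3/5)e^(-3x)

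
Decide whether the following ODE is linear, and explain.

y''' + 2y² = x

Nonlinear (y² term)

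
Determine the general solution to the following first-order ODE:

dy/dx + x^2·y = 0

Using integrating factor method:

General solution: y = Ce^(-x^3/3)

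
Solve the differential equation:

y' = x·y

Separating variables and integrating:
ln|y| = x^2/2 + C

General solution: y = Ce^(x^2/2)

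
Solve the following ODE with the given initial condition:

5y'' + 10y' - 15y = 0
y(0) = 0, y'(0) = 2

General solution: y = C₁e^x + C₂e^(-3x)
Applying ICs: C₁ = 1/2, C₂ = -1/2
Particular solution: y = (1/2)e^x - (1/2)e^(-3x)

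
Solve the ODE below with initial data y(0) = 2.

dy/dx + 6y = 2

General solution: y = 1/3 + Ce^(-6x)
Applying y(0) = 2: C = 2 - 1/3 = 5/3
Particular solution: y = 1/3 + (5/3)e^(-6x)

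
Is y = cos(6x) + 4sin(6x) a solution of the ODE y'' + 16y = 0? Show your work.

Verification:
y'' = -36cos(6x) - 144sin(6x)
y'' + 16y ≠ 0 (frequency mismatch: got 36 instead of 16)

No, it is not a solution.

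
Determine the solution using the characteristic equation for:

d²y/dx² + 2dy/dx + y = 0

Characteristic equation: r² + 2r + 1 = 0
Factored: (r + 1)² = 0
Repeated root: r = -1
General solution: y = (C₁ + C₂x)e^(-x)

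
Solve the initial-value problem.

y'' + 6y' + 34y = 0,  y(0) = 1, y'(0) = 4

General solution: y = e^(-3x)(C₁cos(5x) + C₂sin(5x))
Complex roots r = -3 ± 5i
Applying ICs: C₁ = 1, C₂ = 7/5
Particular solution: y = e^(-3x)(cos(5x) + (7/5)sin(5x))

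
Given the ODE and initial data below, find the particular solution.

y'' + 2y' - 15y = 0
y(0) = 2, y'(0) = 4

General solution: y = C₁e^(3x) + C₂e^(-5x)
Applying ICs: C₁ = 7/4, C₂ = 1/4
Particular solution: y = (7/4)e^(3x) + (1/4)e^(-5x)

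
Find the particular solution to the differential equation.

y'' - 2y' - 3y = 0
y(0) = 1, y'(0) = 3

General solution: y = C₁e^(3x) + C₂e^(-x)
Applying ICs: C₁ = 1, C₂ = 0
Particular solution: y = e^(3x)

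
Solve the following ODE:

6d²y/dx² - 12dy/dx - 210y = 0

Characteristic equation: 6r² - 12r - 210 = 0
Divide by 6: r² - 2r - 35 = 0
Roots: r = 7, -5 (distinct real)
General solution: y = C₁e^(7x) + C₂e^(-5x)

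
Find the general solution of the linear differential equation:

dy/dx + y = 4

Using integrating factor method:

General solution: y = 4 + Ce^(-x)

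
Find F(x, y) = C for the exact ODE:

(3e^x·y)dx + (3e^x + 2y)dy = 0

Verify exactness: ∂M/∂y = ∂N/∂x ✓
Find F(x,y) such that ∂F/∂x = M, ∂F/∂y = N
Solution: 3e^x·y + y² = C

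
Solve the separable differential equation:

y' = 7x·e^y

Separating variables and integrating:
-e^(-y) = 7x²/2 + C

General solution: y = -ln(C - 7x²/2)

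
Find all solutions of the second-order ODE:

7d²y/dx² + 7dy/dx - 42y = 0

Characteristic equation: 7r² + 7r - 42 = 0
Divide by 7: r² + r - 6 = 0
Roots: r = 2, -3 (distinct real)
General solution: y = C₁e^(2x) + C₂e^(-3x)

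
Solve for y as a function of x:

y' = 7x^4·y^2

Separating variables and integrating:
-1/y = 7x^5/5 + C

General solution: y^-1 = (-7/5)x^5 + C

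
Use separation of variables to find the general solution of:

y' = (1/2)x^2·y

Separating variables and integrating:
ln|y| = x^3/6 + C

General solution: y = Ce^(x^3/6)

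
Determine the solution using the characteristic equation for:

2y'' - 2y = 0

Characteristic equation: 2r² - 2 = 0
Divide by 2: r² - 1 = 0
Roots: r = 1, -1 (distinct real)
General solution: y = C₁e^x + C₂e^(-x)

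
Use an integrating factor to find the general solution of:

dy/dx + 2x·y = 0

Using integrating factor method:

General solution: y = Ce^(-x^2)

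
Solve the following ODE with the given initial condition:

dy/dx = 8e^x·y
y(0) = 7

General solution: y = Ce^(8e^x)
Applying IC y(0) = 7:
Particular solution: y = 7e^(8(e^x - 1))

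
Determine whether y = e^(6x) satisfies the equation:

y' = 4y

Verification:
y = e^(6x)
y' = 6e^(6x)
But 4y = 4e^(6x)
y' ≠ 4y — the derivative does not match

No, it is not a solution.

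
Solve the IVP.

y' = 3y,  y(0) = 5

General solution: y = Ce^(3x)
Applying IC y(0) = 5:
Particular solution: y = 5e^(3x)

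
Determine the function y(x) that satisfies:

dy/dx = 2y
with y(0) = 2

General solution: y = Ce^(2x)
Applying IC y(0) = 2:
Particular solution: y = 2e^(2x)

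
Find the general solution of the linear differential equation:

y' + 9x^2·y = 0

Using integrating factor method:

General solution: y = Ce^(-3x^3)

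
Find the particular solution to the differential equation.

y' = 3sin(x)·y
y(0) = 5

General solution: y = Ce^(-3cos(x))
Applying IC y(0) = 5:
Particular solution: y = 5e^(3(1-cos(x)))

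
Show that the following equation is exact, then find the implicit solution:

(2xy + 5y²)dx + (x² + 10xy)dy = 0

Verify exactness: ∂M/∂y = ∂N/∂x ✓
Find F(x,y) such that ∂F/∂x = M, ∂F/∂y = N
Solution: x²y + 5xy² = C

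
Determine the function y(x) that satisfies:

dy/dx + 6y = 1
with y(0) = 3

General solution: y = 1/6 + Ce^(-6x)
Applying y(0) = 3: C = 3 - 1/6 = 17/6
Particular solution: y = 1/6 + (17/6)e^(-6x)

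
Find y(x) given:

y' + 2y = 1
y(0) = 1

General solution: y = 1/2 + Ce^(-2x)
Applying y(0) = 1: C = 1 - 1/2 = 1/2
Particular solution: y = 1/2 + (1/2)e^(-2x)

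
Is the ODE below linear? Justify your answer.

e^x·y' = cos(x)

Yes. Linear (y and its derivatives appear to the first power only, no products of y terms)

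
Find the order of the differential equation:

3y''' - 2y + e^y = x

The order is 3 (highest derivative is of order 3).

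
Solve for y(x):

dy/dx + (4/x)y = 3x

Using integrating factor method:

General solution: y = (1/2)x^2 + Cx^(-4)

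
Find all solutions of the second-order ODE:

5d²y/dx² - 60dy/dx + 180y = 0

Characteristic equation: 5r² - 60r + 180 = 0
Divide by 5: r² - 12r + 36 = 0
Factored: (r - 6)² = 0
Repeated root: r = 6
General solution: y = (C₁ + C₂x)e^(6x)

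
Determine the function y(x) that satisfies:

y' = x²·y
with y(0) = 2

General solution: y = Ce^(x³/3)
Applying IC y(0) = 2:
Particular solution: y = 2e^(x³/3)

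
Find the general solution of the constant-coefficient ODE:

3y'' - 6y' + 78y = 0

Characteristic equation: 3r² - 6r + 78 = 0
Divide by 3: r² - 2r + 26 = 0
Roots: r = 1 ± 5i (complex conjugates)
General solution: y = e^x(C₁cos(5x) + C₂sin(5x))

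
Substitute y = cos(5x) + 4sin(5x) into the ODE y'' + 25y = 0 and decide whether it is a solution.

Verification:
y'' = -25cos(5x) - 100sin(5x)
y'' + 25y = 0 ✓

Yes, it is a solution.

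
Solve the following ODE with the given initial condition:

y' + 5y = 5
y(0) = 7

General solution: y = 1 + Ce^(-5x)
Applying y(0) = 7: C = 7 - 1 = 6
Particular solution: y = 1 + 6e^(-5x)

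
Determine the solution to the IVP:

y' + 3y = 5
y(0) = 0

General solution: y = 5/3 + Ce^(-3x)
Applying y(0) = 0: C = 0 - 5/3 = -5/3
Particular solution: y = 5/3 - (5/3)e^(-3x)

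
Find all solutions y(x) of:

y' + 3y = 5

Using integrating factor method:

General solution: y = 5/3 + Ce^(-3x)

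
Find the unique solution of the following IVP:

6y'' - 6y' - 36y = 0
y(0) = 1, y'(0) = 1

General solution: y = C₁e^(3x) + C₂e^(-2x)
Applying ICs: C₁ = 3/5, C₂ = 2/5
Particular solution: y = (3/5)e^(3x) + (2/5)e^(-2x)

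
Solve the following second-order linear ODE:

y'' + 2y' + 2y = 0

Characteristic equation: r² + 2r + 2 = 0
Roots: r = -1 ± i (complex conjugates)
General solution: y = e^(-x)(C₁cos(x) + C₂sin(x))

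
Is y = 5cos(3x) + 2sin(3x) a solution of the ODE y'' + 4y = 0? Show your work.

Verification:
y'' = -45cos(3x) - 18sin(3x)
y'' + 4y ≠ 0 (frequency mismatch: got 9 instead of 4)

No, it is not a solution.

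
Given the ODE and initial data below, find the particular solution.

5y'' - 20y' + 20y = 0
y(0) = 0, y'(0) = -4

General solution: y = (C₁ + C₂x)e^(2x)
Repeated root r = 2
Applying ICs: C₁ = 0, C₂ = -4
Particular solution: y = -4xe^(2x)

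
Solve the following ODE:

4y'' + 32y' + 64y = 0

Characteristic equation: 4r² + 32r + 64 = 0
Divide by 4: r² + 8r + 16 = 0
Factored: (r + 4)² = 0
Repeated root: r = -4
General solution: y = (C₁ + C₂x)e^(-4x)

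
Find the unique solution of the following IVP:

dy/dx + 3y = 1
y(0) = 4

General solution: y = 1/3 + Ce^(-3x)
Applying y(0) = 4: C = 4 - 1/3 = 11/3
Particular solution: y = 1/3 + (11/3)e^(-3x)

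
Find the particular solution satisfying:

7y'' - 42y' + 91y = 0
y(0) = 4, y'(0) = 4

General solution: y = e^(3x)(C₁cos(2x) + C₂sin(2x))
Complex roots r = 3 ± 2i
Applying ICs: C₁ = 4, C₂ = -4
Particular solution: y = e^(3x)(4cos(2x) - 4sin(2x))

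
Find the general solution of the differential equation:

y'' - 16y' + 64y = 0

Characteristic equation: r² - 16r + 64 = 0
Factored: (r - 8)² = 0
Repeated root: r = 8
General solution: y = (C₁ + C₂x)e^(8x)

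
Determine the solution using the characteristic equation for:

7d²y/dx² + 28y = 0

Characteristic equation: 7r² + 28 = 0
Divide by 7: r² + 4 = 0
Roots: r = ±2i (complex conjugates)
General solution: y = C₁cos(2x) + C₂sin(2x)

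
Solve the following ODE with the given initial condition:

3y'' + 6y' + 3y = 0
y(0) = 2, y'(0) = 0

General solution: y = (C₁ + C₂x)e^(-x)
Repeated root r = -1
Applying ICs: C₁ = 2, C₂ = 2
Particular solution: y = (2 + 2x)e^(-x)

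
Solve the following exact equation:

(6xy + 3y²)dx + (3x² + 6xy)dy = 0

Verify exactness: ∂M/∂y = ∂N/∂x ✓
Find F(x,y) such that ∂F/∂x = M, ∂F/∂y = N
Solution: 3x²y + 3xy² = C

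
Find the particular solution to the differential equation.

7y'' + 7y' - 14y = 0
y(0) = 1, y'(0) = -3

General solution: y = C₁e^x + C₂e^(-2x)
Applying ICs: C₁ = -1/3, C₂ = 4/3
Particular solution: y = -(1/3)e^x + (4/3)e^(-2x)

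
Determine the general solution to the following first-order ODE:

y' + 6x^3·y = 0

Using integrating factor method:

General solution: y = Ce^(-3x^4/2)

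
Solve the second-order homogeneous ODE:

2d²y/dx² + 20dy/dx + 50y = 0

Characteristic equation: 2r² + 20r + 50 = 0
Divide by 2: r² + 10r + 25 = 0
Factored: (r + 5)² = 0
Repeated root: r = -5
General solution: y = (C₁ + C₂x)e^(-5x)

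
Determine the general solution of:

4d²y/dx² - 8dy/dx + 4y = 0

Characteristic equation: 4r² - 8r + 4 = 0
Divide by 4: r² - 2r + 1 = 0
Factored: (r - 1)² = 0
Repeated root: r = 1
General solution: y = (C₁ + C₂x)e^x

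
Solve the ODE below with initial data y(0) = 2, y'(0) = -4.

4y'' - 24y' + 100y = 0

General solution: y = e^(3x)(C₁cos(4x) + C₂sin(4x))
Complex roots r = 3 ± 4i
Applying ICs: C₁ = 2, C₂ = -5/2
Particular solution: y = e^(3x)(2cos(4x) - (5/2)sin(4x))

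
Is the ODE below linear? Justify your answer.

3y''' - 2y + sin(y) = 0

No. Nonlinear (sin(y) is nonlinear in y)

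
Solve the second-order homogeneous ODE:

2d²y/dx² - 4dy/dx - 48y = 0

Characteristic equation: 2r² - 4r - 48 = 0
Divide by 2: r² - 2r - 24 = 0
Roots: r = 6, -4 (distinct real)
General solution: y = C₁e^(6x) + C₂e^(-4x)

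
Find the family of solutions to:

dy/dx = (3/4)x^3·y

Separating variables and integrating:
ln|y| = 3x^4/16 + C

General solution: y = Ce^(3x^4/16)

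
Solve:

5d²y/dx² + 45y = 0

Characteristic equation: 5r² + 45 = 0
Divide by 5: r² + 9 = 0
Roots: r = ±3i (complex conjugates)
General solution: y = C₁cos(3x) + C₂sin(3x)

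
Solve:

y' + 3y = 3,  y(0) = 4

General solution: y = 1 + Ce^(-3x)
Applying y(0) = 4: C = 4 - 1 = 3
Particular solution: y = 1 + 3e^(-3x)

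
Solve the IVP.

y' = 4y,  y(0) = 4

General solution: y = Ce^(4x)
Applying IC y(0) = 4:
Particular solution: y = 4e^(4x)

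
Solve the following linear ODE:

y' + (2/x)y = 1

Using integrating factor method:

General solution: y = (1/3)x + Cx^(-2)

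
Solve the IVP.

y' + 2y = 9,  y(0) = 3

General solution: y = 9/2 + Ce^(-2x)
Applying y(0) = 3: C = 3 - 9/2 = -3/2
Particular solution: y = 9/2 - (3/2)e^(-2x)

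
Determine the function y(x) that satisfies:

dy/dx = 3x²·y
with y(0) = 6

General solution: y = Ce^(x³)
Applying IC y(0) = 6:
Particular solution: y = 6e^(x³)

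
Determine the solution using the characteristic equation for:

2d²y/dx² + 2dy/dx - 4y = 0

Characteristic equation: 2r² + 2r - 4 = 0
Divide by 2: r² + r - 2 = 0
Roots: r = 1, -2 (distinct real)
General solution: y = C₁e^x + C₂e^(-2x)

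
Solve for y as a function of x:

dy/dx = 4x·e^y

Separating variables and integrating:
-e^(-y) = 2x² + C

General solution: y = -ln(C - 2x²)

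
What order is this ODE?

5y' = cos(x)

The order is 1 (highest derivative is of order 1).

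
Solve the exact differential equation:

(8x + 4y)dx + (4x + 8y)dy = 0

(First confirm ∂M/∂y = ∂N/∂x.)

Verify exactness: ∂M/∂y = ∂N/∂x ✓
Find F(x,y) such that ∂F/∂x = M, ∂F/∂y = N
Solution: 4x² + 4xy + 4y² = C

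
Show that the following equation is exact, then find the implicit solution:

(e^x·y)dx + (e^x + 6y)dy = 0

Verify exactness: ∂M/∂y = ∂N/∂x ✓
Find F(x,y) such that ∂F/∂x = M, ∂F/∂y = N
Solution: e^x·y + 3y² = C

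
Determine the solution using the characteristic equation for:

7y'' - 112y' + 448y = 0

Characteristic equation: 7r² - 112r + 448 = 0
Divide by 7: r² - 16r + 64 = 0
Factored: (r - 8)² = 0
Repeated root: r = 8
General solution: y = (C₁ + C₂x)e^(8x)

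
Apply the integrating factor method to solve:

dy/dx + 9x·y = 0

Using integrating factor method:

General solution: y = Ce^(-9x^2/2)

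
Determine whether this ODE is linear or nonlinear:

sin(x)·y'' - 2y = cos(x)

Linear (y and its derivatives appear to the first power only, no products of y terms)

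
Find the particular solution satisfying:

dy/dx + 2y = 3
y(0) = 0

General solution: y = 3/2 + Ce^(-2x)
Applying y(0) = 0: C = 0 - 3/2 = -3/2
Particular solution: y = 3/2 - (3/2)e^(-2x)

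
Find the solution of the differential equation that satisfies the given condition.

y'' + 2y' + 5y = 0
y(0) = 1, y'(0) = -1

General solution: y = e^(-x)(C₁cos(2x) + C₂sin(2x))
Complex roots r = -1 ± 2i
Applying ICs: C₁ = 1, C₂ = 0
Particular solution: y = e^(-x)(cos(2x))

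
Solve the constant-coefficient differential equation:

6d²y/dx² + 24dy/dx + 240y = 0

Characteristic equation: 6r² + 24r + 240 = 0
Divide by 6: r² + 4r + 40 = 0
Roots: r = -2 ± 6i (complex conjugates)
General solution: y = e^(-2x)(C₁cos(6x) + C₂sin(6x))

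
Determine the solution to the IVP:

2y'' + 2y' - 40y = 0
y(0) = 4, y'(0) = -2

General solution: y = C₁e^(4x) + C₂e^(-5x)
Applying ICs: C₁ = 2, C₂ = 2
Particular solution: y = 2e^(4x) + 2e^(-5x)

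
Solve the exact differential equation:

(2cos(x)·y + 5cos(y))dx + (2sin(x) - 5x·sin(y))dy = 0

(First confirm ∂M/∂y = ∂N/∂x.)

Verify exactness: ∂M/∂y = ∂N/∂x ✓
Find F(x,y) such that ∂F/∂x = M, ∂F/∂y = N
Solution: 2sin(x)·y + 5x·cos(y) = C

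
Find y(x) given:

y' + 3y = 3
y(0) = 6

General solution: y = 1 + Ce^(-3x)
Applying y(0) = 6: C = 6 - 1 = 5
Particular solution: y = 1 + 5e^(-3x)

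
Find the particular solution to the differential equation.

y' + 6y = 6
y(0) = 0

General solution: y = 1 + Ce^(-6x)
Applying y(0) = 0: C = 0 - 1 = -1
Particular solution: y = 1 - e^(-6x)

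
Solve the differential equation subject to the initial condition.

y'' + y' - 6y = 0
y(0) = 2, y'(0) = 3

General solution: y = C₁e^(2x) + C₂e^(-3x)
Applying ICs: C₁ = 9/5, C₂ = 1/5
Particular solution: y = (9/5)e^(2x) + (1/5)e^(-3x)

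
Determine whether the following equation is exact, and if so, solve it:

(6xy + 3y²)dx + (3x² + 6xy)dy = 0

Verify exactness: ∂M/∂y = ∂N/∂x ✓
Find F(x,y) such that ∂F/∂x = M, ∂F/∂y = N
Solution: 3x²y + 3xy² = C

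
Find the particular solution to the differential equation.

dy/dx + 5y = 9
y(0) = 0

General solution: y = 9/5 + Ce^(-5x)
Applying y(0) = 0: C = 0 - 9/5 = -9/5
Particular solution: y = 9/5 - (9/5)e^(-5x)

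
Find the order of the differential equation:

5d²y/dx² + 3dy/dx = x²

The order is 2 (highest derivative is of order 2).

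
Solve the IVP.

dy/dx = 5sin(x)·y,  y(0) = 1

General solution: y = Ce^(-5cos(x))
Applying IC y(0) = 1:
Particular solution: y = e^(5(1-cos(x)))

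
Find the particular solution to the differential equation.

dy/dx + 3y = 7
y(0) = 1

General solution: y = 7/3 + Ce^(-3x)
Applying y(0) = 1: C = 1 - 7/3 = -4/3
Particular solution: y = 7/3 - (4/3)e^(-3x)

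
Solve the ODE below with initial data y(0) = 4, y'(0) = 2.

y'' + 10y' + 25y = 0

General solution: y = (C₁ + C₂x)e^(-5x)
Repeated root r = -5
Applying ICs: C₁ = 4, C₂ = 22
Particular solution: y = (4 + 22x)e^(-5x)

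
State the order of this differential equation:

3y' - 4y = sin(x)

The order is 1 (highest derivative is of order 1).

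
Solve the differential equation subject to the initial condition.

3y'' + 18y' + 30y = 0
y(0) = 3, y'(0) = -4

General solution: y = e^(-3x)(C₁cos(x) + C₂sin(x))
Complex roots r = -3 ± i
Applying ICs: C₁ = 3, C₂ = 5
Particular solution: y = e^(-3x)(3cos(x) + 5sin(x))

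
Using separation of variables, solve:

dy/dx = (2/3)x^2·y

Separating variables and integrating:
ln|y| = 2x^3/9 + C

General solution: y = Ce^(2x^3/9)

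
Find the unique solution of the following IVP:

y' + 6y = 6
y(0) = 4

General solution: y = 1 + Ce^(-6x)
Applying y(0) = 4: C = 4 - 1 = 3
Particular solution: y = 1 + 3e^(-6x)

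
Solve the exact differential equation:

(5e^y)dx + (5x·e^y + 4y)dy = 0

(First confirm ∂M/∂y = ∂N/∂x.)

Verify exactness: ∂M/∂y = ∂N/∂x ✓
Find F(x,y) such that ∂F/∂x = M, ∂F/∂y = N
Solution: 5x·e^y + 2y² = C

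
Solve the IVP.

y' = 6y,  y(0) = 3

General solution: y = Ce^(6x)
Applying IC y(0) = 3:
Particular solution: y = 3e^(6x)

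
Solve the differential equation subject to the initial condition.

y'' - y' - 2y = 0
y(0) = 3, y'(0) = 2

General solution: y = C₁e^(2x) + C₂e^(-x)
Applying ICs: C₁ = 5/3, C₂ = 4/3
Particular solution: y = (5/3)e^(2x) + (4/3)e^(-x)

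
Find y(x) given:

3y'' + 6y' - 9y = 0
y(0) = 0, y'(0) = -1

General solution: y = C₁e^x + C₂e^(-3x)
Applying ICs: C₁ = -1/4, C₂ = 1/4
Particular solution: y = -(1/4)e^x + (1/4)e^(-3x)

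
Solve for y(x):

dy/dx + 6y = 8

Using integrating factor method:

General solution: y = 4/3 + Ce^(-6x)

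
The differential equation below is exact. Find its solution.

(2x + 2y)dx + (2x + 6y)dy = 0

Verify exactness: ∂M/∂y = ∂N/∂x ✓
Find F(x,y) such that ∂F/∂x = M, ∂F/∂y = N
Solution: x² + 2xy + 3y² = C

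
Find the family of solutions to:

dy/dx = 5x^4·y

Separating variables and integrating:
ln|y| = x^5 + C

General solution: y = Ce^(x^5)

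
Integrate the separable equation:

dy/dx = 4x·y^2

Separating variables and integrating:
-1/y = 2x^2 + C

General solution: y^-1 = -2x^2 + C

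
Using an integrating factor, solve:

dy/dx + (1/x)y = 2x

Using integrating factor method:

General solution: y = (2/3)x^2 + C/x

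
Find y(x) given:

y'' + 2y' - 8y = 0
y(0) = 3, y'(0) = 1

General solution: y = C₁e^(2x) + C₂e^(-4x)
Applying ICs: C₁ = 13/6, C₂ = 5/6
Particular solution: y = (13/6)e^(2x) + (5/6)e^(-4x)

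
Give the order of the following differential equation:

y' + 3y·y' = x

The order is 1 (highest derivative is of order 1).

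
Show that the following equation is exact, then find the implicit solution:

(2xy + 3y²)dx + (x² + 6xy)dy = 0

Verify exactness: ∂M/∂y = ∂N/∂x ✓
Find F(x,y) such that ∂F/∂x = M, ∂F/∂y = N
Solution: x²y + 3xy² = C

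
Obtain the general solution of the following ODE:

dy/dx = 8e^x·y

Separating variables and integrating:
ln|y| = 8e^x + C

General solution: y = Ce^(8e^x)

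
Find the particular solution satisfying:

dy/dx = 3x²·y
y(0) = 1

General solution: y = Ce^(x³)
Applying IC y(0) = 1:
Particular solution: y = e^(x³)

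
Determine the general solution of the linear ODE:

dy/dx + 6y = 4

Using integrating factor method:

General solution: y = 2/3 + Ce^(-6x)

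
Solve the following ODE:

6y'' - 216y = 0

Characteristic equation: 6r² - 216 = 0
Divide by 6: r² - 36 = 0
Roots: r = 6, -6 (distinct real)
General solution: y = C₁e^(6x) + C₂e^(-6x)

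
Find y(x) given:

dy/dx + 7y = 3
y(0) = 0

General solution: y = 3/7 + Ce^(-7x)
Applying y(0) = 0: C = 0 - 3/7 = -3/7
Particular solution: y = 3/7 - (3/7)e^(-7x)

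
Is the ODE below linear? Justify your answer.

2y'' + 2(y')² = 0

No. Nonlinear ((y')² term)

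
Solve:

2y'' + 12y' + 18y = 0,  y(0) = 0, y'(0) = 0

General solution: y = (C₁ + C₂x)e^(-3x)
Repeated root r = -3
Applying ICs: C₁ = 0, C₂ = 0
Particular solution: y = 0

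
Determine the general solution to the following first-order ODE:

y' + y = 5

Using integrating factor method:

General solution: y = 5 + Ce^(-x)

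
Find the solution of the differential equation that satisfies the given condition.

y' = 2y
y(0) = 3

General solution: y = Ce^(2x)
Applying IC y(0) = 3:
Particular solution: y = 3e^(2x)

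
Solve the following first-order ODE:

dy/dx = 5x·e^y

Separating variables and integrating:
-e^(-y) = 5x²/2 + C

General solution: y = -ln(C - 5x²/2)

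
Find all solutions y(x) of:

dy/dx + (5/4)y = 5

Using integrating factor method:

General solution: y = 4 + Ce^(-5x/4)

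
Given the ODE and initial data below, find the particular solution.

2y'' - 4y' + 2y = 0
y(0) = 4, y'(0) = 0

General solution: y = (C₁ + C₂x)e^x
Repeated root r = 1
Applying ICs: C₁ = 4, C₂ = -4
Particular solution: y = (4 - 4x)e^x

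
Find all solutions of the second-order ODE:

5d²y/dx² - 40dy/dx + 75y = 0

Characteristic equation: 5r² - 40r + 75 = 0
Divide by 5: r² - 8r + 15 = 0
Roots: r = 3, 5 (distinct real)
General solution: y = C₁e^(3x) + C₂e^(5x)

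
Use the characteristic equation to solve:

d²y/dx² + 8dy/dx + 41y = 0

Characteristic equation: r² + 8r + 41 = 0
Roots: r = -4 ± 5i (complex conjugates)
General solution: y = e^(-4x)(C₁cos(5x) + C₂sin(5x))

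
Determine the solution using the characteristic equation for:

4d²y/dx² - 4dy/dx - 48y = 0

Characteristic equation: 4r² - 4r - 48 = 0
Divide by 4: r² - r - 12 = 0
Roots: r = 4, -3 (distinct real)
General solution: y = C₁e^(4x) + C₂e^(-3x)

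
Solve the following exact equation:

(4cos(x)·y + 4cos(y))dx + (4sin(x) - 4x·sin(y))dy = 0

Verify exactness: ∂M/∂y = ∂N/∂x ✓
Find F(x,y) such that ∂F/∂x = M, ∂F/∂y = N
Solution: 4sin(x)·y + 4x·cos(y) = C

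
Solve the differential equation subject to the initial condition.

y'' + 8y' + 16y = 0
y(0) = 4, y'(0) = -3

General solution: y = (C₁ + C₂x)e^(-4x)
Repeated root r = -4
Applying ICs: C₁ = 4, C₂ = 13
Particular solution: y = (4 + 13x)e^(-4x)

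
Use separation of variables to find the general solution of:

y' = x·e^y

Separating variables and integrating:
-e^(-y) = x²/2 + C

General solution: y = -ln(C - x²/2)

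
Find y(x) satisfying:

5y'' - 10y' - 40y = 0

Characteristic equation: 5r² - 10r - 40 = 0
Divide by 5: r² - 2r - 8 = 0
Roots: r = 4, -2 (distinct real)
General solution: y = C₁e^(4x) + C₂e^(-2x)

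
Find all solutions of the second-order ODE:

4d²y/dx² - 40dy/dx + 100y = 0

Characteristic equation: 4r² - 40r + 100 = 0
Divide by 4: r² - 10r + 25 = 0
Factored: (r - 5)² = 0
Repeated root: r = 5
General solution: y = (C₁ + C₂x)e^(5x)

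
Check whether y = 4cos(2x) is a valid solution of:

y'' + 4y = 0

Verification:
y'' = -16cos(2x)
y'' + 4y = 0 ✓

Yes, it is a solution.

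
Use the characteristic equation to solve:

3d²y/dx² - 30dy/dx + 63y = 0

Characteristic equation: 3r² - 30r + 63 = 0
Divide by 3: r² - 10r + 21 = 0
Roots: r = 3, 7 (distinct real)
General solution: y = C₁e^(3x) + C₂e^(7x)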